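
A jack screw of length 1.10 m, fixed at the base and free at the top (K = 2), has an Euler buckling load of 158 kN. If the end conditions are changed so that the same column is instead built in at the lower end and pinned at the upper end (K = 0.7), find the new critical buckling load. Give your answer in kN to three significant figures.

P_cr ≈ 1290 kN

P_cr ∝ 1/K², so P_cr,new = P_cr,old × (K_old/K_new)² = 158 × (2/0.7)²
= 158 × 8.163 = 1290 kN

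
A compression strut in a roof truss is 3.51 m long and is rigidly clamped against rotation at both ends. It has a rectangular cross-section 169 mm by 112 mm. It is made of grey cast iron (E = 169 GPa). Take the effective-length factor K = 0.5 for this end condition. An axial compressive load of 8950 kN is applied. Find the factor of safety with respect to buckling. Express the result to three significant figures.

Buckling occurs about the weak axis: I_min = h·b³/12 with b = 112 mm (the shorter side).
I_min = 169×112³/12 = 1.979×10^7 mm⁴
I = 1.979×10^7 mm⁴ = 1.979×10^-5 m⁴
Effective length L_e = K·L = 0.5 × 3.51 = 1.755 m
P_cr = π²EI / L_e² = π² × 169×10⁹ × 1.979×10^-5 / 1.755² = 1.071×10^7 N
Factor of safety n = P_cr / P = 10715 / 8950 = 1.20

n ≈ 1.20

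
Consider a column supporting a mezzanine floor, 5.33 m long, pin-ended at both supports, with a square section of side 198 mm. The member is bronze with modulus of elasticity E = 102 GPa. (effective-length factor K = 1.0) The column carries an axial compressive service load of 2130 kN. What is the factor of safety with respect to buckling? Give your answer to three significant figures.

I = a⁴/12 = 198⁴/12 = 1.281×10^8 mm⁴
I = 1.281×10^8 mm⁴ = 1.281×10^-4 m⁴
Effective length L_e = K·L = 1 × 5.33 = 5.330 m
P_cr = π²EI / L_e² = π² × 102×10⁹ × 1.281×10^-4 / 5.330² = 4.539×10^6 N
Factor of safety n = P_cr / P = 4538.6 / 2130 = 2.13

n ≈ 2.13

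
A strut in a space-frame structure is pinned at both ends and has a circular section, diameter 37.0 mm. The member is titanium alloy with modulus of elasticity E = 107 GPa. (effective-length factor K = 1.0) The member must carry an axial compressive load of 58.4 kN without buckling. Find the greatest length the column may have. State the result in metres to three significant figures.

I = πd⁴/64 = π×37.0⁴/64 = 9.200×10^4 mm⁴
I = 9.200×10^-8 m⁴
At the buckling limit P_cr = P = 5.840×10^4 N
From P_cr = π²EI/(K·L)²:  L = (1/K)·√(π²EI/P_cr) = (1/1)·√(π²×1.07×10^11×9.200×10^-8/5.840×10^4)
L = 1.29 m

L_max ≈ 1.29 m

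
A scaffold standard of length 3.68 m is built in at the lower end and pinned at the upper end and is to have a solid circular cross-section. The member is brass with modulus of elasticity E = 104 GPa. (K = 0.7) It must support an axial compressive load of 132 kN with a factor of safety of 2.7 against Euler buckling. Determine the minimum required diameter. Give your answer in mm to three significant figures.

Required P_cr = n·P = 2.7 × 132 = 356.4 kN
L_e = K·L = 0.7 × 3.68 = 2.576 m
Required I = P_cr·L_e²/(π²E) = 3.564×10^5 × 2.576² / (π² × 1.04×10^11) = 2.304×10^-6 m⁴
I_req = 2.304×10^6 mm⁴
Solid circle: I = πd⁴/64  ⇒  d = (64I/π)^(1/4) = (64×2.304×10^6/π)^(1/4) = 82.8 mm

d ≈ 82.8 mm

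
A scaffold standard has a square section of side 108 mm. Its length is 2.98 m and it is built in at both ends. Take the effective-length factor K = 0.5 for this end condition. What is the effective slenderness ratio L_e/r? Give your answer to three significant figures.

λ ≈ 47.8

For a square r = a/√12 = 108/√12 = 31.18 mm
L_e = K·L = 0.5 × 2.98 m = 1.490 m = 1490.0 mm
λ = L_e / r_min = 1490.0 / 31.18 = 47.8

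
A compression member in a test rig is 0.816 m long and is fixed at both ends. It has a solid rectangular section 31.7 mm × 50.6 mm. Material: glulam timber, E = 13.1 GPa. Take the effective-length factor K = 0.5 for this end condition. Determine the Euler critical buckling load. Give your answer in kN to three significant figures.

P_cr ≈ 104 kN

Buckling occurs about the weak axis: I_min = h·b³/12 with b = 31.7 mm (the shorter side).
I_min = 50.6×31.7³/12 = 1.343×10^5 mm⁴
I = 1.343×10^5 mm⁴ = 1.343×10^-7 m⁴
Effective length L_e = K·L = 0.5 × 0.816 = 0.4080 m
P_cr = π²EI / L_e² = π² × 13.1×10⁹ × 1.343×10^-7 / 0.4080² = 1.043×10^5 N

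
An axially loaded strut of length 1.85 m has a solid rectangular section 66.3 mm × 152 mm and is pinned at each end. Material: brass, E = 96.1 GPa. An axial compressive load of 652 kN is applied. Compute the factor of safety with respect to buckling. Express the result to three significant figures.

Buckling occurs about the weak axis: I_min = h·b³/12 with b = 66.3 mm (the shorter side).
I_min = 152×66.3³/12 = 3.692×10^6 mm⁴
I = 3.692×10^6 mm⁴ = 3.692×10^-6 m⁴
Effective length L_e = K·L = 1 × 1.85 = 1.850 m
P_cr = π²EI / L_e² = π² × 96.1×10⁹ × 3.692×10^-6 / 1.850² = 1.023×10^6 N
Factor of safety n = P_cr / P = 1023.0 / 652 = 1.57

n ≈ 1.57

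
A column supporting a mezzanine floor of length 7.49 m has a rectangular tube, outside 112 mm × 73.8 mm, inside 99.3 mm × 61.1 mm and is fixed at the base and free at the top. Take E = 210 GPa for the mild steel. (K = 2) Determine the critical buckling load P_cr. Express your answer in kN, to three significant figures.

Weak-axis I_min = (h_o·b_o³ − h_i·b_i³)/12 with b_o = 73.8, b_i = 61.10 mm (shorter outer/inner sides).
I_min = (112×73.8³ − 99.30×61.10³)/12 = 1.864×10^6 mm⁴
I = 1.864×10^6 mm⁴ = 1.864×10^-6 m⁴
Effective length L_e = K·L = 2 × 7.49 = 14.98 m
P_cr = π²EI / L_e² = π² × 210×10⁹ × 1.864×10^-6 / 14.98² = 1.722×10^4 N

P_cr ≈ 17.2 kN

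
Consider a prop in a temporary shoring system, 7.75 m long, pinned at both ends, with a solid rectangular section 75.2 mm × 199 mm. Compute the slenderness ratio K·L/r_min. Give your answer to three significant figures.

Buckling occurs about the weak axis: I_min = h·b³/12 with b = 75.2 mm (the shorter side).
I_min = 199×75.2³/12 = 7.052×10^6 mm⁴
A = 1.496×10^4 mm²;  r_min = √(I/A) = √(7.052×10^6/1.496×10^4) = 21.71 mm
L_e = K·L = 1 × 7.75 m = 7.750 m = 7750.0 mm
λ = L_e / r_min = 7750.0 / 21.71 = 357

λ ≈ 357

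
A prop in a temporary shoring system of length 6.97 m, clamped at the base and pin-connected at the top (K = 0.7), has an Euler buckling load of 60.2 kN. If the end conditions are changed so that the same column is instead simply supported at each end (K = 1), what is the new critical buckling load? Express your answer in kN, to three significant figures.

P_cr ∝ 1/K², so P_cr,new = P_cr,old × (K_old/K_new)² = 60.2 × (0.7/1)²
= 60.2 × 0.4900 = 29.5 kN

P_cr ≈ 29.5 kN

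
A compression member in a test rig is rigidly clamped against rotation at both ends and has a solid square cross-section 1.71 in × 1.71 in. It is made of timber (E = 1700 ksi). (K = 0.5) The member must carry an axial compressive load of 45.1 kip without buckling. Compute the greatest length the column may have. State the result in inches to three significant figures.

I = a⁴/12 = 1.71⁴/12 = 0.7125 in⁴
At the buckling limit P_cr = P = 4.510×10^4 lb
From P_cr = π²EI/(K·L)²:  L = (1/K)·√(π²EI/P_cr) = (1/0.5)·√(π²×1.70×10^6×0.7125/4.510×10^4)
L = 32.6 in

L_max ≈ 32.6 in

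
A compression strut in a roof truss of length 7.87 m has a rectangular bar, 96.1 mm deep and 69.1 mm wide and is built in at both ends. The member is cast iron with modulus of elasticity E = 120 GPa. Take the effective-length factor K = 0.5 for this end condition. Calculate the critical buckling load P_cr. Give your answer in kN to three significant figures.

Buckling occurs about the weak axis: I_min = h·b³/12 with b = 69.1 mm (the shorter side).
I_min = 96.1×69.1³/12 = 2.642×10^6 mm⁴
I = 2.642×10^6 mm⁴ = 2.642×10^-6 m⁴
Effective length L_e = K·L = 0.5 × 7.87 = 3.935 m
P_cr = π²EI / L_e² = π² × 120×10⁹ × 2.642×10^-6 / 3.935² = 2.021×10^5 N

P_cr ≈ 202 kN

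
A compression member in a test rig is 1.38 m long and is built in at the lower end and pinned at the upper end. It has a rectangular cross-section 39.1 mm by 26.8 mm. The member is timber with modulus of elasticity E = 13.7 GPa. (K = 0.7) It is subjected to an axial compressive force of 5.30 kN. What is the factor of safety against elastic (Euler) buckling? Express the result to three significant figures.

Buckling occurs about the weak axis: I_min = h·b³/12 with b = 26.8 mm (the shorter side).
I_min = 39.1×26.8³/12 = 6.272×10^4 mm⁴
I = 6.272×10^4 mm⁴ = 6.272×10^-8 m⁴
Effective length L_e = K·L = 0.7 × 1.38 = 0.9660 m
P_cr = π²EI / L_e² = π² × 13.7×10⁹ × 6.272×10^-8 / 0.9660² = 9.088×10^3 N
Factor of safety n = P_cr / P = 9.0880 / 5.30 = 1.71

n ≈ 1.71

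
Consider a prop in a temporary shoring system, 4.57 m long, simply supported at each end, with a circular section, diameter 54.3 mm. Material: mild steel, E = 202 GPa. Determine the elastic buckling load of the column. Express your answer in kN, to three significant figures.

I = πd⁴/64 = π×54.3⁴/64 = 4.267×10^5 mm⁴
I = 4.267×10^5 mm⁴ = 4.267×10^-7 m⁴
Effective length L_e = K·L = 1 × 4.57 = 4.570 m
P_cr = π²EI / L_e² = π² × 202×10⁹ × 4.267×10^-7 / 4.570² = 4.074×10^4 N

P_cr ≈ 40.7 kN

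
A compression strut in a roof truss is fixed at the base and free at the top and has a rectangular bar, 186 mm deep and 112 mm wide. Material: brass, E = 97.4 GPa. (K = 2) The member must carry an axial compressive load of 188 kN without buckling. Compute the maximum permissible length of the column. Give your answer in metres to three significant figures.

L_max ≈ 5.28 m

Buckling occurs about the weak axis: I_min = h·b³/12 with b = 112 mm (the shorter side).
I_min = 186×112³/12 = 2.178×10^7 mm⁴
I = 2.178×10^-5 m⁴
At the buckling limit P_cr = P = 1.880×10^5 N
From P_cr = π²EI/(K·L)²:  L = (1/K)·√(π²EI/P_cr) = (1/2)·√(π²×9.74×10^10×2.178×10^-5/1.880×10^5)
L = 5.28 m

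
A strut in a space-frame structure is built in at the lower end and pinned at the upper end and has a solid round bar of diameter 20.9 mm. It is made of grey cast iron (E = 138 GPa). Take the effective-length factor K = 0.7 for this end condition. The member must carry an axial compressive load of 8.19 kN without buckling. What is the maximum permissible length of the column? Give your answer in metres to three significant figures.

L_max ≈ 1.78 m

I = πd⁴/64 = π×20.9⁴/64 = 9.366×10^3 mm⁴
I = 9.366×10^-9 m⁴
At the buckling limit P_cr = P = 8.190×10^3 N
From P_cr = π²EI/(K·L)²:  L = (1/K)·√(π²EI/P_cr) = (1/0.7)·√(π²×1.38×10^11×9.366×10^-9/8.190×10^3)
L = 1.78 m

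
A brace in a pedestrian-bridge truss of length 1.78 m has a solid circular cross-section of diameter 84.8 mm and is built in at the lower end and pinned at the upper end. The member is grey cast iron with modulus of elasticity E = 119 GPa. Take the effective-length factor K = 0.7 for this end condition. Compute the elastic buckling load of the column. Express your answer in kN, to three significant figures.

P_cr ≈ 1920 kN

I = πd⁴/64 = π×84.8⁴/64 = 2.538×10^6 mm⁴
I = 2.538×10^6 mm⁴ = 2.538×10^-6 m⁴
Effective length L_e = K·L = 0.7 × 1.78 = 1.246 m
P_cr = π²EI / L_e² = π² × 119×10⁹ × 2.538×10^-6 / 1.246² = 1.920×10^6 N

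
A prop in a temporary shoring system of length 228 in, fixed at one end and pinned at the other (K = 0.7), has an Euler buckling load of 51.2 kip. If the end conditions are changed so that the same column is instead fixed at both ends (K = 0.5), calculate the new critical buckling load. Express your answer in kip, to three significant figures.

P_cr ∝ 1/K², so P_cr,new = P_cr,old × (K_old/K_new)² = 51.2 × (0.7/0.5)²
= 51.2 × 1.960 = 100 kip

P_cr ≈ 100 kip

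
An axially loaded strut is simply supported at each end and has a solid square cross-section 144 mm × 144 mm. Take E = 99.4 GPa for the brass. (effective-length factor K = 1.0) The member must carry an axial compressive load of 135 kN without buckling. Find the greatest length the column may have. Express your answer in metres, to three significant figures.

L_max ≈ 16.1 m

I = a⁴/12 = 144⁴/12 = 3.583×10^7 mm⁴
I = 3.583×10^-5 m⁴
At the buckling limit P_cr = P = 1.350×10^5 N
From P_cr = π²EI/(K·L)²:  L = (1/K)·√(π²EI/P_cr) = (1/1)·√(π²×9.94×10^10×3.583×10^-5/1.350×10^5)
L = 16.1 m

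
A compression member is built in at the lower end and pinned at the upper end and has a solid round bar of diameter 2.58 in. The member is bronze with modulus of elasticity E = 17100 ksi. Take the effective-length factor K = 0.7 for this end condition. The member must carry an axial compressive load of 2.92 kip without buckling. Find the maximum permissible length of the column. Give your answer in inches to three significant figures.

I = πd⁴/64 = π×2.58⁴/64 = 2.175 in⁴
At the buckling limit P_cr = P = 2.920×10^3 lb
From P_cr = π²EI/(K·L)²:  L = (1/K)·√(π²EI/P_cr) = (1/0.7)·√(π²×1.71×10^7×2.175/2.920×10^3)
L = 507 in

L_max ≈ 507 in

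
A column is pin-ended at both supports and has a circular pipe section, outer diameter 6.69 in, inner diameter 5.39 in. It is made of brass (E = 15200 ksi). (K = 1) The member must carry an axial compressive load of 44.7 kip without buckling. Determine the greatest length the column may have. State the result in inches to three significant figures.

L_max ≈ 437 in

d_o = 6.69 in, d_i = 5.39 in
I = π(d_o⁴ − d_i⁴)/64 = π(6.69⁴ − 5.390⁴)/64 = 56.90 in⁴
At the buckling limit P_cr = P = 4.470×10^4 lb
From P_cr = π²EI/(K·L)²:  L = (1/K)·√(π²EI/P_cr) = (1/1)·√(π²×1.52×10^7×56.90/4.470×10^4)
L = 437 in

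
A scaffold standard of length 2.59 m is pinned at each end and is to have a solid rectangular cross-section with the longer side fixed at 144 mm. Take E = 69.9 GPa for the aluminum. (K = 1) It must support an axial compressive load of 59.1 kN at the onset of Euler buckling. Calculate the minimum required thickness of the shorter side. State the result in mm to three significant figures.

L_e = K·L = 1 × 2.59 = 2.590 m
Required I = P_cr·L_e²/(π²E) = 5.910×10^4 × 2.590² / (π² × 6.99×10^10) = 5.747×10^-7 m⁴
I_req = 5.747×10^5 mm⁴
Rectangle, weak axis: I_min = h·b³/12 with h = 144 mm fixed  ⇒  b = (12I/h)^(1/3) = 36.3 mm

b ≈ 36.3 mm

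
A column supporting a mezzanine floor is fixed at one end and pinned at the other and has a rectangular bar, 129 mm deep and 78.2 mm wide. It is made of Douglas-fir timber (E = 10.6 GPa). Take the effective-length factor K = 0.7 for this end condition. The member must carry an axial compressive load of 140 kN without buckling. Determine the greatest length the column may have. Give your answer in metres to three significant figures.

L_max ≈ 2.80 m

Buckling occurs about the weak axis: I_min = h·b³/12 with b = 78.2 mm (the shorter side).
I_min = 129×78.2³/12 = 5.141×10^6 mm⁴
I = 5.141×10^-6 m⁴
At the buckling limit P_cr = P = 1.400×10^5 N
From P_cr = π²EI/(K·L)²:  L = (1/K)·√(π²EI/P_cr) = (1/0.7)·√(π²×1.06×10^10×5.141×10^-6/1.400×10^5)
L = 2.80 m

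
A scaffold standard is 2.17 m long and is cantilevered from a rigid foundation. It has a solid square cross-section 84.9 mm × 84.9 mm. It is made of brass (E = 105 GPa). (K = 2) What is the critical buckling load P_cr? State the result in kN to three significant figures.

I = a⁴/12 = 84.9⁴/12 = 4.330×10^6 mm⁴
I = 4.330×10^6 mm⁴ = 4.330×10^-6 m⁴
Effective length L_e = K·L = 2 × 2.17 = 4.340 m
P_cr = π²EI / L_e² = π² × 105×10⁹ × 4.330×10^-6 / 4.340² = 2.382×10^5 N

P_cr ≈ 238 kN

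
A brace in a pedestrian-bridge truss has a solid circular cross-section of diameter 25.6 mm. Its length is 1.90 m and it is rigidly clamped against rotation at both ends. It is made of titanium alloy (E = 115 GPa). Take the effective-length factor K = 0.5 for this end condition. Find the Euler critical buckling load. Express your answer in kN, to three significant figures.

I = πd⁴/64 = π×25.6⁴/64 = 2.108×10^4 mm⁴
I = 2.108×10^4 mm⁴ = 2.108×10^-8 m⁴
Effective length L_e = K·L = 0.5 × 1.90 = 0.9500 m
P_cr = π²EI / L_e² = π² × 115×10⁹ × 2.108×10^-8 / 0.9500² = 2.651×10^4 N

P_cr ≈ 26.5 kN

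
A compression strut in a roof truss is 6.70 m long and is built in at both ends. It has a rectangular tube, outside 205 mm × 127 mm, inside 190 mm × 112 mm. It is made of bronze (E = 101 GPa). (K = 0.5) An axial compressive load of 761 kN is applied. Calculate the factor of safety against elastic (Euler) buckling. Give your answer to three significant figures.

n ≈ 1.49

Weak-axis I_min = (h_o·b_o³ − h_i·b_i³)/12 with b_o = 127, b_i = 112.0 mm (shorter outer/inner sides).
I_min = (205×127³ − 190.0×112.0³)/12 = 1.275×10^7 mm⁴
I = 1.275×10^7 mm⁴ = 1.275×10^-5 m⁴
Effective length L_e = K·L = 0.5 × 6.70 = 3.350 m
P_cr = π²EI / L_e² = π² × 101×10⁹ × 1.275×10^-5 / 3.350² = 1.132×10^6 N
Factor of safety n = P_cr / P = 1132.4 / 761 = 1.49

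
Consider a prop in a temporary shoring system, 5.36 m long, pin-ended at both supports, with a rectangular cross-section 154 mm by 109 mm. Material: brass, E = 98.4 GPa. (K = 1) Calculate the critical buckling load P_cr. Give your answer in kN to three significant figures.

P_cr ≈ 562 kN

Buckling occurs about the weak axis: I_min = h·b³/12 with b = 109 mm (the shorter side).
I_min = 154×109³/12 = 1.662×10^7 mm⁴
I = 1.662×10^7 mm⁴ = 1.662×10^-5 m⁴
Effective length L_e = K·L = 1 × 5.36 = 5.360 m
P_cr = π²EI / L_e² = π² × 98.4×10⁹ × 1.662×10^-5 / 5.360² = 5.618×10^5 N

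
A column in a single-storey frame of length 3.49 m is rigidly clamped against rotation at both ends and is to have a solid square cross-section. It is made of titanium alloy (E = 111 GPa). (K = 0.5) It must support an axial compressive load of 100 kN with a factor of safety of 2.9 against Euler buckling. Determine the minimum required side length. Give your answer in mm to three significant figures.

a ≈ 55.8 mm

Required P_cr = n·P = 2.9 × 100 = 290.0 kN
L_e = K·L = 0.5 × 3.49 = 1.745 m
Required I = P_cr·L_e²/(π²E) = 2.900×10^5 × 1.745² / (π² × 1.11×10^11) = 8.061×10^-7 m⁴
I_req = 8.061×10^5 mm⁴
Solid square: I = a⁴/12  ⇒  a = (12I)^(1/4) = (12×8.061×10^5)^(1/4) = 55.8 mm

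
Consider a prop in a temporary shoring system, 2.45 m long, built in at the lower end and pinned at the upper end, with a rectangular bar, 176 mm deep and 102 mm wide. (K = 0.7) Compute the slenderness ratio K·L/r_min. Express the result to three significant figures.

λ ≈ 58.2

Buckling occurs about the weak axis: I_min = h·b³/12 with b = 102 mm (the shorter side).
I_min = 176×102³/12 = 1.556×10^7 mm⁴
A = 1.795×10^4 mm²;  r_min = √(I/A) = √(1.556×10^7/1.795×10^4) = 29.44 mm
L_e = K·L = 0.7 × 2.45 m = 1.715 m = 1715.0 mm
λ = L_e / r_min = 1715.0 / 29.44 = 58.2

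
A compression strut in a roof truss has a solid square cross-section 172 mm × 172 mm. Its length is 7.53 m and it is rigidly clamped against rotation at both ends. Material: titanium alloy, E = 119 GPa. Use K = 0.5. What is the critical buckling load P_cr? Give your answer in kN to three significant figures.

I = a⁴/12 = 172⁴/12 = 7.293×10^7 mm⁴
I = 7.293×10^7 mm⁴ = 7.293×10^-5 m⁴
Effective length L_e = K·L = 0.5 × 7.53 = 3.765 m
P_cr = π²EI / L_e² = π² × 119×10⁹ × 7.293×10^-5 / 3.765² = 6.043×10^6 N

P_cr ≈ 6040 kN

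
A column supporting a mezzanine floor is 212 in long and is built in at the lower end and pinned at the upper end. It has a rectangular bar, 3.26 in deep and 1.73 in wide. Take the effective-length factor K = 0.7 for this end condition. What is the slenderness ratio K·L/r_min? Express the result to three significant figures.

Buckling occurs about the weak axis: I_min = h·b³/12 with b = 1.73 in (the shorter side).
I_min = 3.26×1.73³/12 = 1.407 in⁴
A = 5.640 in²;  r_min = √(I/A) = √(1.407/5.640) = 0.4994 in
L_e = K·L = 0.7 × 212 = 148.4 in
λ = L_e / r_min = 148.40 / 0.4994 = 297

λ ≈ 297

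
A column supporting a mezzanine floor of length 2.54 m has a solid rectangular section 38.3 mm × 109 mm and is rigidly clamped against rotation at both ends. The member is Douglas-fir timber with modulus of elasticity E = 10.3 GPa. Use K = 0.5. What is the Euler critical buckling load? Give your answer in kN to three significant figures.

Buckling occurs about the weak axis: I_min = h·b³/12 with b = 38.3 mm (the shorter side).
I_min = 109×38.3³/12 = 5.103×10^5 mm⁴
I = 5.103×10^5 mm⁴ = 5.103×10^-7 m⁴
Effective length L_e = K·L = 0.5 × 2.54 = 1.270 m
P_cr = π²EI / L_e² = π² × 10.3×10⁹ × 5.103×10^-7 / 1.270² = 3.216×10^4 N

P_cr ≈ 32.2 kN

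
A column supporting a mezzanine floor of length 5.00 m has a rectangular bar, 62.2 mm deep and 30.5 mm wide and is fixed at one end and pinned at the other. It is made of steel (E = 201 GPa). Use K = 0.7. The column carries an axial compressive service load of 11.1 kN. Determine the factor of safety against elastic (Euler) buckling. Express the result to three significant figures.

Buckling occurs about the weak axis: I_min = h·b³/12 with b = 30.5 mm (the shorter side).
I_min = 62.2×30.5³/12 = 1.471×10^5 mm⁴
I = 1.471×10^5 mm⁴ = 1.471×10^-7 m⁴
Effective length L_e = K·L = 0.7 × 5.00 = 3.500 m
P_cr = π²EI / L_e² = π² × 201×10⁹ × 1.471×10^-7 / 3.500² = 2.382×10^4 N
Factor of safety n = P_cr / P = 23.816 / 11.1 = 2.15

n ≈ 2.15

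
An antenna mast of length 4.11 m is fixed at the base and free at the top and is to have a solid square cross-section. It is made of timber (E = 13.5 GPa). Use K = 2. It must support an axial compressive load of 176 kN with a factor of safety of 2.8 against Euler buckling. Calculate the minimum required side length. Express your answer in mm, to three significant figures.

a ≈ 234 mm

Required P_cr = n·P = 2.8 × 176 = 492.8 kN
L_e = K·L = 2 × 4.11 = 8.220 m
Required I = P_cr·L_e²/(π²E) = 4.928×10^5 × 8.220² / (π² × 1.35×10^10) = 2.499×10^-4 m⁴
I_req = 2.499×10^8 mm⁴
Solid square: I = a⁴/12  ⇒  a = (12I)^(1/4) = (12×2.499×10^8)^(1/4) = 234 mm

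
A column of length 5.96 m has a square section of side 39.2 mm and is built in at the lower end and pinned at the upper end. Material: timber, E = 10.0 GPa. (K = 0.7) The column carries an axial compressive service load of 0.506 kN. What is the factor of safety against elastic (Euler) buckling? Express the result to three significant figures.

I = a⁴/12 = 39.2⁴/12 = 1.968×10^5 mm⁴
I = 1.968×10^5 mm⁴ = 1.968×10^-7 m⁴
Effective length L_e = K·L = 0.7 × 5.96 = 4.172 m
P_cr = π²EI / L_e² = π² × 10.0×10⁹ × 1.968×10^-7 / 4.172² = 1.116×10^3 N
Factor of safety n = P_cr / P = 1.1158 / 0.506 = 2.21

n ≈ 2.21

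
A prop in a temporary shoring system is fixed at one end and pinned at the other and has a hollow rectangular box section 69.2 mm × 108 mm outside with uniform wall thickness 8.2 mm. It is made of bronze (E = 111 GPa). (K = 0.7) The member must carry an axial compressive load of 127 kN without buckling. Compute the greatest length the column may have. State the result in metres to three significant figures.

L_max ≈ 5.72 m

Inner dimensions: h_i = 108 − 2×8.2 = 91.60 mm, b_i = 69.2 − 2×8.2 = 52.80 mm
Weak-axis I_min = (h_o·b_o³ − h_i·b_i³)/12 with b_o = 69.2, b_i = 52.80 mm (shorter outer/inner sides).
I_min = (108×69.2³ − 91.60×52.80³)/12 = 1.859×10^6 mm⁴
I = 1.859×10^-6 m⁴
At the buckling limit P_cr = P = 1.270×10^5 N
From P_cr = π²EI/(K·L)²:  L = (1/K)·√(π²EI/P_cr) = (1/0.7)·√(π²×1.11×10^11×1.859×10^-6/1.270×10^5)
L = 5.72 m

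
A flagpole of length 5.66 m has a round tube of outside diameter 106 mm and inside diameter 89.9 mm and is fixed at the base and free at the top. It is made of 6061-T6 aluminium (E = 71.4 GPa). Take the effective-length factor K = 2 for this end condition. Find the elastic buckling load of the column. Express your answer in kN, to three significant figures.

d_o = 106 mm, d_i = 89.9 mm
I = π(d_o⁴ − d_i⁴)/64 = π(106⁴ − 89.90⁴)/64 = 2.991×10^6 mm⁴
I = 2.991×10^6 mm⁴ = 2.991×10^-6 m⁴
Effective length L_e = K·L = 2 × 5.66 = 11.32 m
P_cr = π²EI / L_e² = π² × 71.4×10⁹ × 2.991×10^-6 / 11.32² = 1.645×10^4 N

P_cr ≈ 16.4 kN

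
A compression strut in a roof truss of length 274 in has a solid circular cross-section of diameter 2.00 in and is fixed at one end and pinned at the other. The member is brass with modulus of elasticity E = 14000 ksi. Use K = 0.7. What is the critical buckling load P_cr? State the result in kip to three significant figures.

I = πd⁴/64 = π×2.00⁴/64 = 0.7854 in⁴
Effective length L_e = K·L = 0.7 × 274 = 191.8 in
P_cr = π²EI / L_e² = π² × 14000×10³ × 0.7854 / 191.8² = 2.950×10^3 lb

P_cr ≈ 2.95 kip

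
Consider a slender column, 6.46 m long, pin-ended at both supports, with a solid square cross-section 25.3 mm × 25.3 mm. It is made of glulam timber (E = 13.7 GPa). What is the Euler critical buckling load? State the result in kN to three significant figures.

I = a⁴/12 = 25.3⁴/12 = 3.414×10^4 mm⁴
I = 3.414×10^4 mm⁴ = 3.414×10^-8 m⁴
Effective length L_e = K·L = 1 × 6.46 = 6.460 m
P_cr = π²EI / L_e² = π² × 13.7×10⁹ × 3.414×10^-8 / 6.460² = 110.6 N

P_cr ≈ 0.111 kN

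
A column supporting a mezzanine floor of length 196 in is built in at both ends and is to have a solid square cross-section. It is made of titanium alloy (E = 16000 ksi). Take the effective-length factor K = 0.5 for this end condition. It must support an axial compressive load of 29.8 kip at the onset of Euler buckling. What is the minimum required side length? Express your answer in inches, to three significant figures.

L_e = K·L = 0.5 × 196 = 98.00 in
Required I = P_cr·L_e²/(π²E) = 2.980×10^4 × 98.00² / (π² × 1.60×10^7) = 1.812 in⁴
Solid square: I = a⁴/12  ⇒  a = (12I)^(1/4) = (12×1.812)^(1/4) = 2.16 in

a ≈ 2.16 in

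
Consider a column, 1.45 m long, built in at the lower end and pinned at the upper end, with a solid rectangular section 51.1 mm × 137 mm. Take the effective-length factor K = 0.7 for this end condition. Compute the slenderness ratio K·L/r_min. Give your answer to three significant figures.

λ ≈ 68.8

For a rectangle r_min = b/√12 = 51.1/√12 = 14.75 mm
L_e = K·L = 0.7 × 1.45 m = 1.015 m = 1015.0 mm
λ = L_e / r_min = 1015.0 / 14.75 = 68.8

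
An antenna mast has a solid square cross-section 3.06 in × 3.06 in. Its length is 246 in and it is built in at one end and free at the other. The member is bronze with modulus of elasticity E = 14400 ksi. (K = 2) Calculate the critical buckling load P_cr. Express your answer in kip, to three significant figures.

P_cr ≈ 4.29 kip

I = a⁴/12 = 3.06⁴/12 = 7.306 in⁴
Effective length L_e = K·L = 2 × 246 = 492.0 in
P_cr = π²EI / L_e² = π² × 14400×10³ × 7.306 / 492.0² = 4.290×10^3 lb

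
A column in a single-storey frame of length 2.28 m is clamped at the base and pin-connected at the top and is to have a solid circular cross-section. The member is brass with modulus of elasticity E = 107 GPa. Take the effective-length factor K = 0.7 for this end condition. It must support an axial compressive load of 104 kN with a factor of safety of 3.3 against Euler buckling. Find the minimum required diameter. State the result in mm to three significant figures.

d ≈ 64.1 mm

Required P_cr = n·P = 3.3 × 104 = 343.2 kN
L_e = K·L = 0.7 × 2.28 = 1.596 m
Required I = P_cr·L_e²/(π²E) = 3.432×10^5 × 1.596² / (π² × 1.07×10^11) = 8.278×10^-7 m⁴
I_req = 8.278×10^5 mm⁴
Solid circle: I = πd⁴/64  ⇒  d = (64I/π)^(1/4) = (64×8.278×10^5/π)^(1/4) = 64.1 mm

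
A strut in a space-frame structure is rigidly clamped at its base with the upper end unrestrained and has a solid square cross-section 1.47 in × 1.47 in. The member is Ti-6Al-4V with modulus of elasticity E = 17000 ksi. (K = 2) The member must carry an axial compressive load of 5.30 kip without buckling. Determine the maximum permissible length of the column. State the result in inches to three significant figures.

L_max ≈ 55.5 in

I = a⁴/12 = 1.47⁴/12 = 0.3891 in⁴
At the buckling limit P_cr = P = 5.300×10^3 lb
From P_cr = π²EI/(K·L)²:  L = (1/K)·√(π²EI/P_cr) = (1/2)·√(π²×1.70×10^7×0.3891/5.300×10^3)
L = 55.5 in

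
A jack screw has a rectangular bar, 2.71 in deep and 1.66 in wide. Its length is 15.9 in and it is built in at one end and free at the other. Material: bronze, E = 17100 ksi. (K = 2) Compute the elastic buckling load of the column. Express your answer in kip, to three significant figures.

Buckling occurs about the weak axis: I_min = h·b³/12 with b = 1.66 in (the shorter side).
I_min = 2.71×1.66³/12 = 1.033 in⁴
Effective length L_e = K·L = 2 × 15.9 = 31.80 in
P_cr = π²EI / L_e² = π² × 17100×10³ × 1.033 / 31.80² = 1.724×10^5 lb

P_cr ≈ 172 kip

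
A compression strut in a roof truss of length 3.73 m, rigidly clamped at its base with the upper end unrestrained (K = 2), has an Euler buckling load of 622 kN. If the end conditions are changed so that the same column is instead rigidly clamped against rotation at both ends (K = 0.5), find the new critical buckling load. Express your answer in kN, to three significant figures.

P_cr ∝ 1/K², so P_cr,new = P_cr,old × (K_old/K_new)² = 622 × (2/0.5)²
= 622 × 16.00 = 9950 kN

P_cr ≈ 9950 kN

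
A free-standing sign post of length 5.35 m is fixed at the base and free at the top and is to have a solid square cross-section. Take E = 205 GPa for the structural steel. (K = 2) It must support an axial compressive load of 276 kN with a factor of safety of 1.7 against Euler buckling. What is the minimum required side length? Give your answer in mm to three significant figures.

Required P_cr = n·P = 1.7 × 276 = 469.2 kN
L_e = K·L = 2 × 5.35 = 10.70 m
Required I = P_cr·L_e²/(π²E) = 4.692×10^5 × 10.70² / (π² × 2.05×10^11) = 2.655×10^-5 m⁴
I_req = 2.655×10^7 mm⁴
Solid square: I = a⁴/12  ⇒  a = (12I)^(1/4) = (12×2.655×10^7)^(1/4) = 134 mm

a ≈ 134 mm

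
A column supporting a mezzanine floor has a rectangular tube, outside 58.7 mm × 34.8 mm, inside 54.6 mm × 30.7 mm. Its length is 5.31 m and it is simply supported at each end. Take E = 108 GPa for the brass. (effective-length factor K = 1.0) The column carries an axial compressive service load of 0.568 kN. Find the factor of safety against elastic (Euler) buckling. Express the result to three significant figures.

n ≈ 4.96

Weak-axis I_min = (h_o·b_o³ − h_i·b_i³)/12 with b_o = 34.8, b_i = 30.70 mm (shorter outer/inner sides).
I_min = (58.7×34.8³ − 54.60×30.70³)/12 = 7.450×10^4 mm⁴
I = 7.450×10^4 mm⁴ = 7.450×10^-8 m⁴
Effective length L_e = K·L = 1 × 5.31 = 5.310 m
P_cr = π²EI / L_e² = π² × 108×10⁹ × 7.450×10^-8 / 5.310² = 2.817×10^3 N
Factor of safety n = P_cr / P = 2.8165 / 0.568 = 4.96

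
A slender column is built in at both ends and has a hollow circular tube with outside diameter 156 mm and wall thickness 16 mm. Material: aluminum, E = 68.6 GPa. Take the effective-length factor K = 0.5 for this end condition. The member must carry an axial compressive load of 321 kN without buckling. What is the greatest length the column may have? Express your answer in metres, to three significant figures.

Inner diameter d_i = 156 − 2×16 = 124.0 mm
I = π(d_o⁴ − d_i⁴)/64 = π(156⁴ − 124.0⁴)/64 = 1.747×10^7 mm⁴
I = 1.747×10^-5 m⁴
At the buckling limit P_cr = P = 3.210×10^5 N
From P_cr = π²EI/(K·L)²:  L = (1/K)·√(π²EI/P_cr) = (1/0.5)·√(π²×6.86×10^10×1.747×10^-5/3.210×10^5)
L = 12.1 m

L_max ≈ 12.1 m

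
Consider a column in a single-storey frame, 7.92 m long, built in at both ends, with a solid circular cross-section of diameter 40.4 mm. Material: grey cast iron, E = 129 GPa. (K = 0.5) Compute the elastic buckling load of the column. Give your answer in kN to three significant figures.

P_cr ≈ 10.6 kN

I = πd⁴/64 = π×40.4⁴/64 = 1.308×10^5 mm⁴
I = 1.308×10^5 mm⁴ = 1.308×10^-7 m⁴
Effective length L_e = K·L = 0.5 × 7.92 = 3.960 m
P_cr = π²EI / L_e² = π² × 129×10⁹ × 1.308×10^-7 / 3.960² = 1.062×10^4 N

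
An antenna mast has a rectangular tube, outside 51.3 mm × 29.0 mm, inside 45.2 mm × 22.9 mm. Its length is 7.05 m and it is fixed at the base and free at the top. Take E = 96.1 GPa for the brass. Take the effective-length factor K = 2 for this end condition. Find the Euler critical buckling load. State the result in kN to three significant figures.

P_cr ≈ 0.282 kN

Weak-axis I_min = (h_o·b_o³ − h_i·b_i³)/12 with b_o = 29.0, b_i = 22.90 mm (shorter outer/inner sides).
I_min = (51.3×29.0³ − 45.20×22.90³)/12 = 5.903×10^4 mm⁴
I = 5.903×10^4 mm⁴ = 5.903×10^-8 m⁴
Effective length L_e = K·L = 2 × 7.05 = 14.10 m
P_cr = π²EI / L_e² = π² × 96.1×10⁹ × 5.903×10^-8 / 14.10² = 281.6 N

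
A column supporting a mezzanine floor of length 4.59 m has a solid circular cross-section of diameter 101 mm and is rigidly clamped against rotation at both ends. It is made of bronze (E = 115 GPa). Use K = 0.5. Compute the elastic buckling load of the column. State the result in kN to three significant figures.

I = πd⁴/64 = π×101⁴/64 = 5.108×10^6 mm⁴
I = 5.108×10^6 mm⁴ = 5.108×10^-6 m⁴
Effective length L_e = K·L = 0.5 × 4.59 = 2.295 m
P_cr = π²EI / L_e² = π² × 115×10⁹ × 5.108×10^-6 / 2.295² = 1.101×10^6 N

P_cr ≈ 1100 kN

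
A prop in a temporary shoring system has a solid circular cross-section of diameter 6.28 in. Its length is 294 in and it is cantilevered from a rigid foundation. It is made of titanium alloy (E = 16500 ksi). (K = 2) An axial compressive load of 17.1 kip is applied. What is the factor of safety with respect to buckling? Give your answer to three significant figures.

n ≈ 2.10

I = πd⁴/64 = π×6.28⁴/64 = 76.35 in⁴
Effective length L_e = K·L = 2 × 294 = 588.0 in
P_cr = π²EI / L_e² = π² × 16500×10³ × 76.35 / 588.0² = 3.596×10^4 lb
Factor of safety n = P_cr / P = 35.961 / 17.1 = 2.10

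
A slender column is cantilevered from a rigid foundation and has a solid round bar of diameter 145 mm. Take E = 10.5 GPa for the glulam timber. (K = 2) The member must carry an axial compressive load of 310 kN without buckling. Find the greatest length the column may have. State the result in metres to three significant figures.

I = πd⁴/64 = π×145⁴/64 = 2.170×10^7 mm⁴
I = 2.170×10^-5 m⁴
At the buckling limit P_cr = P = 3.100×10^5 N
From P_cr = π²EI/(K·L)²:  L = (1/K)·√(π²EI/P_cr) = (1/2)·√(π²×1.05×10^10×2.170×10^-5/3.100×10^5)
L = 1.35 m

L_max ≈ 1.35 m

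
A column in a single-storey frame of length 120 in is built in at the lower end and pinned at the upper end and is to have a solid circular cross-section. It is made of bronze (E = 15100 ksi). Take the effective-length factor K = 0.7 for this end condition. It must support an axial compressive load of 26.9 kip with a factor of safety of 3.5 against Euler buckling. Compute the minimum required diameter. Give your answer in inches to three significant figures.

Required P_cr = n·P = 3.5 × 26.9 = 94.15 kip
L_e = K·L = 0.7 × 120 = 84.00 in
Required I = P_cr·L_e²/(π²E) = 9.415×10^4 × 84.00² / (π² × 1.51×10^7) = 4.458 in⁴
Solid circle: I = πd⁴/64  ⇒  d = (64I/π)^(1/4) = (64×4.458/π)^(1/4) = 3.09 in

d ≈ 3.09 in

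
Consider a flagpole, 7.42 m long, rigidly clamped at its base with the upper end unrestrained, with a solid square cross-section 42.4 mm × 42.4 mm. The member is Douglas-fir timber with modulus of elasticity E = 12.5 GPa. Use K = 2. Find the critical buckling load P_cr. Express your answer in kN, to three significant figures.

I = a⁴/12 = 42.4⁴/12 = 2.693×10^5 mm⁴
I = 2.693×10^5 mm⁴ = 2.693×10^-7 m⁴
Effective length L_e = K·L = 2 × 7.42 = 14.84 m
P_cr = π²EI / L_e² = π² × 12.5×10⁹ × 2.693×10^-7 / 14.84² = 150.9 N

P_cr ≈ 0.151 kN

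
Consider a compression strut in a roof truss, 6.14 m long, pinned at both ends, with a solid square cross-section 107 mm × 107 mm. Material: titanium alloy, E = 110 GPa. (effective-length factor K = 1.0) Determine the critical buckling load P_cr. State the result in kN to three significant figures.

I = a⁴/12 = 107⁴/12 = 1.092×10^7 mm⁴
I = 1.092×10^7 mm⁴ = 1.092×10^-5 m⁴
Effective length L_e = K·L = 1 × 6.14 = 6.140 m
P_cr = π²EI / L_e² = π² × 110×10⁹ × 1.092×10^-5 / 6.140² = 3.146×10^5 N

P_cr ≈ 315 kN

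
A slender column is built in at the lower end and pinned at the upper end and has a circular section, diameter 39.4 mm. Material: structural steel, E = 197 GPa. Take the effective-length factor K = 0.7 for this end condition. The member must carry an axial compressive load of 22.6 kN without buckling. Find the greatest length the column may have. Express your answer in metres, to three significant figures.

I = πd⁴/64 = π×39.4⁴/64 = 1.183×10^5 mm⁴
I = 1.183×10^-7 m⁴
At the buckling limit P_cr = P = 2.260×10^4 N
From P_cr = π²EI/(K·L)²:  L = (1/K)·√(π²EI/P_cr) = (1/0.7)·√(π²×1.97×10^11×1.183×10^-7/2.260×10^4)
L = 4.56 m

L_max ≈ 4.56 m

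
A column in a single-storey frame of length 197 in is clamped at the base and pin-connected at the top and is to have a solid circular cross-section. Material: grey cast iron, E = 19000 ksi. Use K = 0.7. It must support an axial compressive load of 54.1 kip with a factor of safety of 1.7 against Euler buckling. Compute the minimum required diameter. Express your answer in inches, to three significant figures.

Required P_cr = n·P = 1.7 × 54.1 = 91.97 kip
L_e = K·L = 0.7 × 197 = 137.9 in
Required I = P_cr·L_e²/(π²E) = 9.197×10^4 × 137.9² / (π² × 1.90×10^7) = 9.327 in⁴
Solid circle: I = πd⁴/64  ⇒  d = (64I/π)^(1/4) = (64×9.327/π)^(1/4) = 3.71 in

d ≈ 3.71 in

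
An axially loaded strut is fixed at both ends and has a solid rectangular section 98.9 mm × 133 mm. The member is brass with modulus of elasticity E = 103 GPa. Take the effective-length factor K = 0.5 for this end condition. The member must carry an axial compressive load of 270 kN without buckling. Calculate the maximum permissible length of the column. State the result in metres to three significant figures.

Buckling occurs about the weak axis: I_min = h·b³/12 with b = 98.9 mm (the shorter side).
I_min = 133×98.9³/12 = 1.072×10^7 mm⁴
I = 1.072×10^-5 m⁴
At the buckling limit P_cr = P = 2.700×10^5 N
From P_cr = π²EI/(K·L)²:  L = (1/K)·√(π²EI/P_cr) = (1/0.5)·√(π²×1.03×10^11×1.072×10^-5/2.700×10^5)
L = 12.7 m

L_max ≈ 12.7 m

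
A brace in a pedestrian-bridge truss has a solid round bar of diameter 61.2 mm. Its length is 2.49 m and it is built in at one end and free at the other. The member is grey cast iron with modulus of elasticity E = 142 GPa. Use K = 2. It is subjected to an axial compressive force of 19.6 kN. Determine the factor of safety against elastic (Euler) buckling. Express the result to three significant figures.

n ≈ 1.99

I = πd⁴/64 = π×61.2⁴/64 = 6.886×10^5 mm⁴
I = 6.886×10^5 mm⁴ = 6.886×10^-7 m⁴
Effective length L_e = K·L = 2 × 2.49 = 4.980 m
P_cr = π²EI / L_e² = π² × 142×10⁹ × 6.886×10^-7 / 4.980² = 3.891×10^4 N
Factor of safety n = P_cr / P = 38.914 / 19.6 = 1.99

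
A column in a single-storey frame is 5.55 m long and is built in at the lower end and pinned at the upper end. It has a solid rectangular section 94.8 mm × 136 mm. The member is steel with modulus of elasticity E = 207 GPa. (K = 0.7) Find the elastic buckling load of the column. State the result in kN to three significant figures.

Buckling occurs about the weak axis: I_min = h·b³/12 with b = 94.8 mm (the shorter side).
I_min = 136×94.8³/12 = 9.656×10^6 mm⁴
I = 9.656×10^6 mm⁴ = 9.656×10^-6 m⁴
Effective length L_e = K·L = 0.7 × 5.55 = 3.885 m
P_cr = π²EI / L_e² = π² × 207×10⁹ × 9.656×10^-6 / 3.885² = 1.307×10^6 N

P_cr ≈ 1310 kN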